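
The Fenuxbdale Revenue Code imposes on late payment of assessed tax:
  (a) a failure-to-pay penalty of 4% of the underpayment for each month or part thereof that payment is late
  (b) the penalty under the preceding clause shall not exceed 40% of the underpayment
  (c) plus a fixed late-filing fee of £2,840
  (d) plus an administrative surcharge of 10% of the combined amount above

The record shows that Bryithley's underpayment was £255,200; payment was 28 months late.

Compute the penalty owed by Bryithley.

Accrued rate: 4% × 28 = 112%, capped at 40% → 40%
Failure-to-pay penalty: 40% of £255,200 = £102,080
Penalty before surcharge: £102,080 + £2,840 = £104,920
Administrative surcharge: 10% of £104,920 = £10,492
Total penalty: £104,920 + £10,492 = £115,412

Penalty: £115,412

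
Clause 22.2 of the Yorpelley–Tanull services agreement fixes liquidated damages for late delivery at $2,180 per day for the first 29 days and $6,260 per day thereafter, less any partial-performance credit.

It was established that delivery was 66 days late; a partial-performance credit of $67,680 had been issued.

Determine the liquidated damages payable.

$227,160

First 29 days: 29 × $2,180 = $63,220
Remaining days: (66 − 29) × $6,260 = $231,620
Accrued per-day damages: $63,220 + $231,620 = $294,840
Less partial-performance credit: $294,840 − $67,680 = $227,160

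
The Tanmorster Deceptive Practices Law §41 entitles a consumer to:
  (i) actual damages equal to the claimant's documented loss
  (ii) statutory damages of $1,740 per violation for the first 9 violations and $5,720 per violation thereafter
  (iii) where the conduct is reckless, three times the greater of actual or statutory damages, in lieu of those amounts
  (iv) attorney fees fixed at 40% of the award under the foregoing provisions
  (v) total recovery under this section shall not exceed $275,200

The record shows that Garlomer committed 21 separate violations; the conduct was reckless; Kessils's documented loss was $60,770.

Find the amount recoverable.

$275,200

First 9 violations: 9 × $1,740 = $15,660
Remaining violations: (21 − 9) × $5,720 = $68,640
Statutory damages: $15,660 + $68,640 = $84,300
Greater of actual damages ($60,770) or statutory damages ($84,300): $84,300
Trebled: 3 × $84,300 = $252,900
Attorney fees: 40% of $252,900 = $101,160
Total before cap: $252,900 + $101,160 = $354,060
Cap at $275,200: $354,060 exceeds the cap → $275,200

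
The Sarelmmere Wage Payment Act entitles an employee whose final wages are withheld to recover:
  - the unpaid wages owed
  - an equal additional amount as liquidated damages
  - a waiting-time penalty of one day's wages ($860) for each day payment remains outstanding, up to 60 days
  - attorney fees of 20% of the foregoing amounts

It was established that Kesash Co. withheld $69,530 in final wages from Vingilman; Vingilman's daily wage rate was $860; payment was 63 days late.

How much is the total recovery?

Liquidated damages (equal amount): $69,530
Penalty days: min(63, 60) = 60
Waiting-time penalty: 60 × $860 = $51,600
Subtotal: $69,530 + $69,530 + $51,600 = $190,660
Attorney fees: 20% of $190,660 = $38,132
Total award: $190,660 + $38,132 = $228,792

Total award: $228,792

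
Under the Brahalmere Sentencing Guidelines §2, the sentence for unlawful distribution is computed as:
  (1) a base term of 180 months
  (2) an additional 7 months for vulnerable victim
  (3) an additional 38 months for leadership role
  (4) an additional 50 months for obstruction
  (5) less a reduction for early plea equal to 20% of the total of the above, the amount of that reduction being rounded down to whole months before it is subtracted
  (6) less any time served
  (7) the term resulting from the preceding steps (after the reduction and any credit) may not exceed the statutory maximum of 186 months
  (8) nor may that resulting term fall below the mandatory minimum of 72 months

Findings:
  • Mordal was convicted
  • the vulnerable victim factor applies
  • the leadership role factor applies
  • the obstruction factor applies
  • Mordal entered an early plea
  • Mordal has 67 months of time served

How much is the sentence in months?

153 months

Vulnerable victim enhancement: +7 months
Leadership role enhancement: +38 months
Obstruction enhancement: +50 months
Adjusted term: 180 months + 7 months + 38 months + 50 months = 275 months
Early plea reduction: 20% of 275 months = 55 months (rounded down)
After reduction: 275 − 55 = 220 months
Less time served: 220 months − 67 months = 153 months
Cap at 186 months: 153 months is within the cap, no reduction.
Minimum 72 months: 153 months meets the minimum, no increase.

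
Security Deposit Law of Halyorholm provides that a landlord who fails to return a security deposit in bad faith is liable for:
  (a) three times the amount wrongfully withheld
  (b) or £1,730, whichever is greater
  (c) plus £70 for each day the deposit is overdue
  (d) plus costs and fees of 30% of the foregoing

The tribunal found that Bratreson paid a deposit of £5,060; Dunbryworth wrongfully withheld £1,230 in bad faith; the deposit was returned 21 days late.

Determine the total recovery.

Trebled: 3 × £1,230 = £3,690
Minimum £1,730: £3,690 meets the minimum, no increase.
Late-return penalty: 21 × £70 = £1,470
Damages plus late penalty: £3,690 + £1,470 = £5,160
Costs and fees: 30% of £5,160 = £1,548
Total recovery: £5,160 + £1,548 = £6,708

£6,708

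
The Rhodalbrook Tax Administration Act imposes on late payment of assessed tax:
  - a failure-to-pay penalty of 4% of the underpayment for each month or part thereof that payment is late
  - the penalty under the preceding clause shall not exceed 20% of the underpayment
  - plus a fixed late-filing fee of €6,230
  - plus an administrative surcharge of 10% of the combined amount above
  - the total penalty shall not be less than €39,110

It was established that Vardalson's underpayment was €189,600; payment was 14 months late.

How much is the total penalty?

Penalty: €48,565

Accrued rate: 4% × 14 = 56%, capped at 20% → 20%
Failure-to-pay penalty: 20% of €189,600 = €37,920
Penalty before surcharge: €37,920 + €6,230 = €44,150
Administrative surcharge: 10% of €44,150 = €4,415
Total penalty: €44,150 + €4,415 = €48,565
Minimum €39,110: €48,565 meets the minimum, no increase.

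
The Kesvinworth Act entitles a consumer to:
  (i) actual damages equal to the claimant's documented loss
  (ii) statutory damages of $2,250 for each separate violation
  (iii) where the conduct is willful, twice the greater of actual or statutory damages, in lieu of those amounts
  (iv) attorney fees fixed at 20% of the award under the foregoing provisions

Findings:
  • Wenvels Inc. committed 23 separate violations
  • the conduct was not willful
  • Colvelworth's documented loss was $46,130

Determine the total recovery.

$117,456

Statutory damages: 23 × $2,250 = $51,750
Conduct not willful: the in-lieu enhancement does not apply.
Actual plus statutory damages: $46,130 + $51,750 = $97,880
Attorney fees: 20% of $97,880 = $19,576
Total recovery: $97,880 + $19,576 = $117,456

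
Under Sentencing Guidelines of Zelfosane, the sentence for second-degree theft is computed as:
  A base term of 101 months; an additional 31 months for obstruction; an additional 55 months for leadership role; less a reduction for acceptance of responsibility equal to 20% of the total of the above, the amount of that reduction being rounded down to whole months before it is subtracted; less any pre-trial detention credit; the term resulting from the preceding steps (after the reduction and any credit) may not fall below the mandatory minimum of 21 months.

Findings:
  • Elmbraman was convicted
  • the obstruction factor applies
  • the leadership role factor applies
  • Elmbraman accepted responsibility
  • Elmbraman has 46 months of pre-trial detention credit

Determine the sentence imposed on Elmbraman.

Obstruction enhancement: +31 months
Leadership role enhancement: +55 months
Adjusted term: 101 months + 31 months + 55 months = 187 months
Acceptance of responsibility reduction: 20% of 187 months = 37 months (rounded down)
After reduction: 187 − 37 = 150 months
Less pre-trial detention credit: 150 months − 46 months = 104 months
Minimum 21 months: 104 months meets the minimum, no increase.

104 months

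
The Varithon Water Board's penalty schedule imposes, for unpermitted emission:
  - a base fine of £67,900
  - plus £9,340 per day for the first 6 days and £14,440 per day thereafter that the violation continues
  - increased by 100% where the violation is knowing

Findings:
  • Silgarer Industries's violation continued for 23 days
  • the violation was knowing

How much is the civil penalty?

First 6 days: 6 × £9,340 = £56,040
Remaining days: (23 − 6) × £14,440 = £245,480
Per-day component: £56,040 + £245,480 = £301,520
Base plus per-day: £67,900 + £301,520 = £369,420
Enhancement: 100% of £369,420 = £369,420
Enhanced fine: £369,420 + £369,420 = £738,840

Civil penalty: £738,840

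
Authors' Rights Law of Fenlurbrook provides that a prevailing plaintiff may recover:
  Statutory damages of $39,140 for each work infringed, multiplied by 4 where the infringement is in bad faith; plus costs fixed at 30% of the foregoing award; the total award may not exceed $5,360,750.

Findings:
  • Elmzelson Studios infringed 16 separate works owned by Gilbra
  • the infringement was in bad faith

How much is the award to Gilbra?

$3,256,448

Statutory damages: 16 × $39,140 = $626,240
Multiplied by 4: 4 × $626,240 = $2,504,960
Costs: 30% of $2,504,960 = $751,488
Award plus costs: $2,504,960 + $751,488 = $3,256,448
Cap at $5,360,750: $3,256,448 is within the cap, no reduction.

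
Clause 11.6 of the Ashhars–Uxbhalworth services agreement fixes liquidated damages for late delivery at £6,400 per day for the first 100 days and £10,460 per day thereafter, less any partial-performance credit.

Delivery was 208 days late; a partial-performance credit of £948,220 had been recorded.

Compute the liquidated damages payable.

First 100 days: 100 × £6,400 = £640,000
Remaining days: (208 − 100) × £10,460 = £1,129,680
Accrued per-day damages: £640,000 + £1,129,680 = £1,769,680
Less partial-performance credit: £1,769,680 − £948,220 = £821,460

£821,460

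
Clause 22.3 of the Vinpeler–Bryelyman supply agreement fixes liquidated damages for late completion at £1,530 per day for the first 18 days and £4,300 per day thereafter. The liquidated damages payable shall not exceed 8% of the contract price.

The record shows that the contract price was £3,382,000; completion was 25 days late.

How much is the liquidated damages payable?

First 18 days: 18 × £1,530 = £27,540
Remaining days: (25 − 18) × £4,300 = £30,100
Accrued per-day damages: £27,540 + £30,100 = £57,640
Cap: 8% of £3,382,000 = £270,560
Cap at £270,560: £57,640 is within the cap, no reduction.

£57,640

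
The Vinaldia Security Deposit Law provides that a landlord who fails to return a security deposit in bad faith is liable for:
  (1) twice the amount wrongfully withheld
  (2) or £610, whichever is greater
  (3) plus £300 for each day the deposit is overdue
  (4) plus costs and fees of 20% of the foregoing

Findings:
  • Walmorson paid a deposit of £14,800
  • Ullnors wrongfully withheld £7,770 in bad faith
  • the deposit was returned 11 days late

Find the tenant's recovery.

£22,608

Doubled: 2 × £7,770 = £15,540
Minimum £610: £15,540 meets the minimum, no increase.
Late-return penalty: 11 × £300 = £3,300
Damages plus late penalty: £15,540 + £3,300 = £18,840
Costs and fees: 20% of £18,840 = £3,768
Total recovery: £18,840 + £3,768 = £22,608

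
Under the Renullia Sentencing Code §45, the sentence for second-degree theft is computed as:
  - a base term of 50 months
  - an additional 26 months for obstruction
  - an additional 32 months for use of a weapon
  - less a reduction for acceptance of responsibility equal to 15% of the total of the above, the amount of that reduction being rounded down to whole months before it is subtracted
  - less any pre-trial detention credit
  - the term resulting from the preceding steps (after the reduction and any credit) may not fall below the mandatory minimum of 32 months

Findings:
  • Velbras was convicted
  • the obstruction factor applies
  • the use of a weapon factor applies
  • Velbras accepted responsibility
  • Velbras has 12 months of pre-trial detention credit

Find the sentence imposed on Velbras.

Obstruction enhancement: +26 months
Use of a weapon enhancement: +32 months
Adjusted term: 50 months + 26 months + 32 months = 108 months
Acceptance of responsibility reduction: 15% of 108 months = 16 months (rounded down)
After reduction: 108 − 16 = 92 months
Less pre-trial detention credit: 92 months − 12 months = 80 months
Minimum 32 months: 80 months meets the minimum, no increase.

Sentence: 80 months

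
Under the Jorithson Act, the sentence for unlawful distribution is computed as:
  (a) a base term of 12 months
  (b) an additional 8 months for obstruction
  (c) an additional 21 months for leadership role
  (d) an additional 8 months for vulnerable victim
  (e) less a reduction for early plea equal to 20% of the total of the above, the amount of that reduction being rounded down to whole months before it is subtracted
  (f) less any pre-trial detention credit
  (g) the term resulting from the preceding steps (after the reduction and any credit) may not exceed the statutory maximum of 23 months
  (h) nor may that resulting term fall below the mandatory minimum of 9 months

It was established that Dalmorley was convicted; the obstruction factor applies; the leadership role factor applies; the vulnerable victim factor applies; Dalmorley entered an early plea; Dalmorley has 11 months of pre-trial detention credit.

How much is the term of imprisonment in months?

23 months

Obstruction enhancement: +8 months
Leadership role enhancement: +21 months
Vulnerable victim enhancement: +8 months
Adjusted term: 12 months + 8 months + 21 months + 8 months = 49 months
Early plea reduction: 20% of 49 months = 9 months (rounded down)
After reduction: 49 − 9 = 40 months
Less pre-trial detention credit: 40 months − 11 months = 29 months
Cap at 23 months: 29 months exceeds the cap → 23 months
Minimum 9 months: 23 months meets the minimum, no increase.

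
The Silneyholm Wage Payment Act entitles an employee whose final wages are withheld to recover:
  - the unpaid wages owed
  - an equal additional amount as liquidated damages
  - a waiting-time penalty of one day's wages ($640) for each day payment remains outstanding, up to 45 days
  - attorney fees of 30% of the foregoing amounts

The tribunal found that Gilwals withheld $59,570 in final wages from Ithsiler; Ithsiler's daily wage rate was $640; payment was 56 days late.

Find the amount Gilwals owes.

$192,322

Liquidated damages (equal amount): $59,570
Penalty days: min(56, 45) = 45
Waiting-time penalty: 45 × $640 = $28,800
Subtotal: $59,570 + $59,570 + $28,800 = $147,940
Attorney fees: 30% of $147,940 = $44,382
Total award: $147,940 + $44,382 = $192,322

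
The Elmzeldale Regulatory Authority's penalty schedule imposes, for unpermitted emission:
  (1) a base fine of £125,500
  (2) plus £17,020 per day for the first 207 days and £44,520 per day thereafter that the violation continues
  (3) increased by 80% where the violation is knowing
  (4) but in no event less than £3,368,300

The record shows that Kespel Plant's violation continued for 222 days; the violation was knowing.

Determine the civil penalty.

£7,769,592

First 207 days: 207 × £17,020 = £3,523,140
Remaining days: (222 − 207) × £44,520 = £667,800
Per-day component: £3,523,140 + £667,800 = £4,190,940
Base plus per-day: £125,500 + £4,190,940 = £4,316,440
Enhancement: 80% of £4,316,440 = £3,453,152
Enhanced fine: £4,316,440 + £3,453,152 = £7,769,592
Minimum £3,368,300: £7,769,592 meets the minimum, no increase.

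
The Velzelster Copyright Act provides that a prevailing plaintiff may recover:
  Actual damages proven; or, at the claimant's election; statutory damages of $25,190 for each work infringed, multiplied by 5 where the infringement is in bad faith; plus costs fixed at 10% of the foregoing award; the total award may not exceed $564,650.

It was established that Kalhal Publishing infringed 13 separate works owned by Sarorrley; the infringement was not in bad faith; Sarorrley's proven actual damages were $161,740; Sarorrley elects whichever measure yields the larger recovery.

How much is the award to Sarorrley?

Statutory damages: 13 × $25,190 = $327,470
Infringement not in bad faith: no ×5 enhancement.
Greater of actual damages ($161,740) or statutory damages ($327,470): $327,470
Costs: 10% of $327,470 = $32,747
Award plus costs: $327,470 + $32,747 = $360,217
Cap at $564,650: $360,217 is within the cap, no reduction.

$360,217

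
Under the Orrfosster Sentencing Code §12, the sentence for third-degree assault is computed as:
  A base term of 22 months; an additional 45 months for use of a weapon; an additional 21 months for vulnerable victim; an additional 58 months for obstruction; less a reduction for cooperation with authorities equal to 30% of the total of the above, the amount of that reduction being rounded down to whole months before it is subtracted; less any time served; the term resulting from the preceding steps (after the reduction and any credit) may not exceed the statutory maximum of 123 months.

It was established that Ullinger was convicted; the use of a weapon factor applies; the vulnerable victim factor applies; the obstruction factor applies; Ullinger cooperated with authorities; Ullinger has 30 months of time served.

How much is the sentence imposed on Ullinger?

Use of a weapon enhancement: +45 months
Vulnerable victim enhancement: +21 months
Obstruction enhancement: +58 months
Adjusted term: 22 months + 45 months + 21 months + 58 months = 146 months
Cooperation with authorities reduction: 30% of 146 months = 43 months (rounded down)
After reduction: 146 − 43 = 103 months
Less time served: 103 months − 30 months = 73 months
Cap at 123 months: 73 months is within the cap, no reduction.

73 months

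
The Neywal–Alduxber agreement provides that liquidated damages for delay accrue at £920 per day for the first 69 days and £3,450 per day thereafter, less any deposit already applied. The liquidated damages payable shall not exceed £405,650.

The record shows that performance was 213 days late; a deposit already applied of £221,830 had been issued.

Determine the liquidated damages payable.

First 69 days: 69 × £920 = £63,480
Remaining days: (213 − 69) × £3,450 = £496,800
Accrued per-day damages: £63,480 + £496,800 = £560,280
Less deposit already applied: £560,280 − £221,830 = £338,450
Cap at £405,650: £338,450 is within the cap, no reduction.

£338,450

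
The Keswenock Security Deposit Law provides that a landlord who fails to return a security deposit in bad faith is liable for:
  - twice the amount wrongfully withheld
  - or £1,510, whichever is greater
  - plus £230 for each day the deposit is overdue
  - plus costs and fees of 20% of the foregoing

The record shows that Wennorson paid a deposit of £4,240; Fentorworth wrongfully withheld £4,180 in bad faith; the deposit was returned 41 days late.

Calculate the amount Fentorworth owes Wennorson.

£21,348

Doubled: 2 × £4,180 = £8,360
Minimum £1,510: £8,360 meets the minimum, no increase.
Late-return penalty: 41 × £230 = £9,430
Damages plus late penalty: £8,360 + £9,430 = £17,790
Costs and fees: 20% of £17,790 = £3,558
Total recovery: £17,790 + £3,558 = £21,348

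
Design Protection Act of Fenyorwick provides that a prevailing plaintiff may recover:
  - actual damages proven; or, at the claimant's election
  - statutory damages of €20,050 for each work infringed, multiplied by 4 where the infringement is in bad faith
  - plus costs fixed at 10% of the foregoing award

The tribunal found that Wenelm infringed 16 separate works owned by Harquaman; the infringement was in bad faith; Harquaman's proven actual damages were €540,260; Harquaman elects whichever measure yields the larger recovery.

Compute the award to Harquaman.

Statutory damages: 16 × €20,050 = €320,800
Multiplied by 4: 4 × €320,800 = €1,283,200
Greater of actual damages (€540,260) or enhanced statutory damages (€1,283,200): €1,283,200
Costs: 10% of €1,283,200 = €128,320
Award plus costs: €1,283,200 + €128,320 = €1,411,520

€1,411,520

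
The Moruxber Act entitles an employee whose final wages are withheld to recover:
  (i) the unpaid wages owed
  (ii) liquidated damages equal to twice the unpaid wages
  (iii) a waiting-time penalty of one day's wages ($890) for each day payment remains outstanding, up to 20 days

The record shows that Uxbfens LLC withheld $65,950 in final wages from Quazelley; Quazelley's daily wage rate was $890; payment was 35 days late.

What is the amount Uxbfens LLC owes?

$215,650

Doubled: 2 × $65,950 = $131,900
Penalty days: min(35, 20) = 20
Waiting-time penalty: 20 × $890 = $17,800
Total award: $65,950 + $131,900 + $17,800 = $215,650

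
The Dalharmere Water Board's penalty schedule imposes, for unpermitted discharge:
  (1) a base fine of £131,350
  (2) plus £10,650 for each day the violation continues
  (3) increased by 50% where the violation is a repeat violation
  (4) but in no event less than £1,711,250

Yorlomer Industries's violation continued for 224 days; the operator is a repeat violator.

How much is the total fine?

Per-day component: 224 × £10,650 = £2,385,600
Base plus per-day: £131,350 + £2,385,600 = £2,516,950
Enhancement: 50% of £2,516,950 = £1,258,475
Enhanced fine: £2,516,950 + £1,258,475 = £3,775,425
Minimum £1,711,250: £3,775,425 meets the minimum, no increase.

Civil penalty: £3,775,425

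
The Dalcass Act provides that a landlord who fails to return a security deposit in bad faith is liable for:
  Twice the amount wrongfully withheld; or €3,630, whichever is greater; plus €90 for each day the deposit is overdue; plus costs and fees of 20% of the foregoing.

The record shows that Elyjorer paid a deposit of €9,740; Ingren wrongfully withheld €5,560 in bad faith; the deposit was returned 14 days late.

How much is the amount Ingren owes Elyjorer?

€14,856

Doubled: 2 × €5,560 = €11,120
Minimum €3,630: €11,120 meets the minimum, no increase.
Late-return penalty: 14 × €90 = €1,260
Damages plus late penalty: €11,120 + €1,260 = €12,380
Costs and fees: 20% of €12,380 = €2,476
Total recovery: €12,380 + €2,476 = €14,856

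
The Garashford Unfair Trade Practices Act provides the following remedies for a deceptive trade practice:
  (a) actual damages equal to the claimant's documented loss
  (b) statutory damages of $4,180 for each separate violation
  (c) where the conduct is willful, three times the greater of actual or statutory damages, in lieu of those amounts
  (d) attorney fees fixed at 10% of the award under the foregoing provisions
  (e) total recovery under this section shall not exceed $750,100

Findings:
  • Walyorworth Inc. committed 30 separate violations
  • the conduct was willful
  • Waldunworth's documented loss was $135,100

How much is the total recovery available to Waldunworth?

Statutory damages: 30 × $4,180 = $125,400
Greater of actual damages ($135,100) or statutory damages ($125,400): $135,100
Trebled: 3 × $135,100 = $405,300
Attorney fees: 10% of $405,300 = $40,530
Total before cap: $405,300 + $40,530 = $445,830
Cap at $750,100: $445,830 is within the cap, no reduction.

$445,830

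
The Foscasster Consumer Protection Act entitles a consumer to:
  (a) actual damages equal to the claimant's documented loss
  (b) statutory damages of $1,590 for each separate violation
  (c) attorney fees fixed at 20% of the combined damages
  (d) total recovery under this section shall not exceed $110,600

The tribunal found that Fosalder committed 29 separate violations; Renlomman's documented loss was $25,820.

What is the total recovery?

Statutory damages: 29 × $1,590 = $46,110
Combined damages: $25,820 + $46,110 = $71,930
Attorney fees: 20% of $71,930 = $14,386
Total before cap: $71,930 + $14,386 = $86,316
Cap at $110,600: $86,316 is within the cap, no reduction.

$86,316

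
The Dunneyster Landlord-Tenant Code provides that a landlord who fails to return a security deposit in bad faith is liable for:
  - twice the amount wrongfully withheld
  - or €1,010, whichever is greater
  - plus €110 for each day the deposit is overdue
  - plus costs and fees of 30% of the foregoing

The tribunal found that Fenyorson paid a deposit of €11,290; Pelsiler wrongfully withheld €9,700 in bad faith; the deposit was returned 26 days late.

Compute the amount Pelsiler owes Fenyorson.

Doubled: 2 × €9,700 = €19,400
Minimum €1,010: €19,400 meets the minimum, no increase.
Late-return penalty: 26 × €110 = €2,860
Damages plus late penalty: €19,400 + €2,860 = €22,260
Costs and fees: 30% of €22,260 = €6,678
Total recovery: €22,260 + €6,678 = €28,938

€28,938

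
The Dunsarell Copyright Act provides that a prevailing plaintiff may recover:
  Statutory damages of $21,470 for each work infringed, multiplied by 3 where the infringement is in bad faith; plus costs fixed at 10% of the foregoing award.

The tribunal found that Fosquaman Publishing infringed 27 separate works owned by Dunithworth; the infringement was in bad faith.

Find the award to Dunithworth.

$1,912,977

Statutory damages: 27 × $21,470 = $579,690
Trebled: 3 × $579,690 = $1,739,070
Costs: 10% of $1,739,070 = $173,907
Award plus costs: $1,739,070 + $173,907 = $1,912,977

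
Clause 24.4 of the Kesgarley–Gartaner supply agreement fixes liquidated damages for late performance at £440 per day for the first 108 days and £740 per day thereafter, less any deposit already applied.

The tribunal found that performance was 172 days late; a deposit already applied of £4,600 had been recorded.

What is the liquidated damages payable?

Liquidated damages: £90,280

First 108 days: 108 × £440 = £47,520
Remaining days: (172 − 108) × £740 = £47,360
Accrued per-day damages: £47,520 + £47,360 = £94,880
Less deposit already applied: £94,880 − £4,600 = £90,280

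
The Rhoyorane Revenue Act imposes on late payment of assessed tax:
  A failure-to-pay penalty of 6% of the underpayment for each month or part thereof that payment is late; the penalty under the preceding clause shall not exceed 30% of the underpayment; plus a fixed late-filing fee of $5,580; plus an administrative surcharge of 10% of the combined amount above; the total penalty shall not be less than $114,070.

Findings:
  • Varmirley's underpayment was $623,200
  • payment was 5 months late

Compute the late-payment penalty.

Accrued rate: 6% × 5 = 30%, capped at 30% → 30%
Failure-to-pay penalty: 30% of $623,200 = $186,960
Penalty before surcharge: $186,960 + $5,580 = $192,540
Administrative surcharge: 10% of $192,540 = $19,254
Total penalty: $192,540 + $19,254 = $211,794
Minimum $114,070: $211,794 meets the minimum, no increase.

$211,794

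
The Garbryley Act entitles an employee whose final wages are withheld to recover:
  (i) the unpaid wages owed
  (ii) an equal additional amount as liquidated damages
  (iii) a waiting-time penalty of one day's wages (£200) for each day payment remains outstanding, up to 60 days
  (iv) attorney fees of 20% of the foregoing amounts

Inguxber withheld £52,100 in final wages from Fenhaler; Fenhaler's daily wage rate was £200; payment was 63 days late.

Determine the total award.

£139,440

Liquidated damages (equal amount): £52,100
Penalty days: min(63, 60) = 60
Waiting-time penalty: 60 × £200 = £12,000
Subtotal: £52,100 + £52,100 + £12,000 = £116,200
Attorney fees: 20% of £116,200 = £23,240
Total award: £116,200 + £23,240 = £139,440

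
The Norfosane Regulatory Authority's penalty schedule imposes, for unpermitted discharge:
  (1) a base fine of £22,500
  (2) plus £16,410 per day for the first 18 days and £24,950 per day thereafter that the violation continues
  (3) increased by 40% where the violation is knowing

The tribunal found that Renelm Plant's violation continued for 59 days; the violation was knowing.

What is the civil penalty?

First 18 days: 18 × £16,410 = £295,380
Remaining days: (59 − 18) × £24,950 = £1,022,950
Per-day component: £295,380 + £1,022,950 = £1,318,330
Base plus per-day: £22,500 + £1,318,330 = £1,340,830
Enhancement: 40% of £1,340,830 = £536,332
Enhanced fine: £1,340,830 + £536,332 = £1,877,162

£1,877,162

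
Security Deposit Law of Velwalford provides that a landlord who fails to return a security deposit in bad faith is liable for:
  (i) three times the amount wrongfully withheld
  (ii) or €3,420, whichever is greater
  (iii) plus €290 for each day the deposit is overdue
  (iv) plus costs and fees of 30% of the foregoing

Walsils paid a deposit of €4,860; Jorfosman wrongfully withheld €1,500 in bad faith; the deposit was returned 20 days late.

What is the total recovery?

Trebled: 3 × €1,500 = €4,500
Minimum €3,420: €4,500 meets the minimum, no increase.
Late-return penalty: 20 × €290 = €5,800
Damages plus late penalty: €4,500 + €5,800 = €10,300
Costs and fees: 30% of €10,300 = €3,090
Total recovery: €10,300 + €3,090 = €13,390

€13,390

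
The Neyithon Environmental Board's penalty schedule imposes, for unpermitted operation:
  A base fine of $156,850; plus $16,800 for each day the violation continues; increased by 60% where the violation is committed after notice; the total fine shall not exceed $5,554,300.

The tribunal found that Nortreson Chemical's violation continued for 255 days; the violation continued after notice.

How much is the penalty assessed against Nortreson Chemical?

$5,554,300

Per-day component: 255 × $16,800 = $4,284,000
Base plus per-day: $156,850 + $4,284,000 = $4,440,850
Enhancement: 60% of $4,440,850 = $2,664,510
Enhanced fine: $4,440,850 + $2,664,510 = $7,105,360
Cap at $5,554,300: $7,105,360 exceeds the cap → $5,554,300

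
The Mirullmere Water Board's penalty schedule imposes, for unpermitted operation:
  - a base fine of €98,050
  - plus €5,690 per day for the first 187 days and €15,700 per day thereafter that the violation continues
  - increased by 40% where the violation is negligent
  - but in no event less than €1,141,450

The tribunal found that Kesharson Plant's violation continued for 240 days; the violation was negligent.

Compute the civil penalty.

First 187 days: 187 × €5,690 = €1,064,030
Remaining days: (240 − 187) × €15,700 = €832,100
Per-day component: €1,064,030 + €832,100 = €1,896,130
Base plus per-day: €98,050 + €1,896,130 = €1,994,180
Enhancement: 40% of €1,994,180 = €797,672
Enhanced fine: €1,994,180 + €797,672 = €2,791,852
Minimum €1,141,450: €2,791,852 meets the minimum, no increase.

€2,791,852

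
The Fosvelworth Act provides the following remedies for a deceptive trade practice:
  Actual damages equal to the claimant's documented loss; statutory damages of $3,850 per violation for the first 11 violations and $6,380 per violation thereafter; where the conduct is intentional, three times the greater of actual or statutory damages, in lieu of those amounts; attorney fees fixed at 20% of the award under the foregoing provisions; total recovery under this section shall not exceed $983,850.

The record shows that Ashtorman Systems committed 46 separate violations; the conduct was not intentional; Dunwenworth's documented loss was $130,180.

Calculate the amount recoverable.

$474,996

First 11 violations: 11 × $3,850 = $42,350
Remaining violations: (46 − 11) × $6,380 = $223,300
Statutory damages: $42,350 + $223,300 = $265,650
Conduct not intentional: the in-lieu enhancement does not apply.
Actual plus statutory damages: $130,180 + $265,650 = $395,830
Attorney fees: 20% of $395,830 = $79,166
Total before cap: $395,830 + $79,166 = $474,996
Cap at $983,850: $474,996 is within the cap, no reduction.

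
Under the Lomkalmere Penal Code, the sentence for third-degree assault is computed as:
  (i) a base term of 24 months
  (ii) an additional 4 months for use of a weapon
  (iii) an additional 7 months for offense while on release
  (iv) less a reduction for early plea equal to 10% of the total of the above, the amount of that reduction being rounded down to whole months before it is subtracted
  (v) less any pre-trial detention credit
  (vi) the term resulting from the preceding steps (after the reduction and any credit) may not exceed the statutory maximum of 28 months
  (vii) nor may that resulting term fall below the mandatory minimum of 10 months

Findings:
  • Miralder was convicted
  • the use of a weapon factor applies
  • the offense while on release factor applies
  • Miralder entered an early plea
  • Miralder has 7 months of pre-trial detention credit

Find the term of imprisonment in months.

Sentence: 25 months

Use of a weapon enhancement: +4 months
Offense while on release enhancement: +7 months
Adjusted term: 24 months + 4 months + 7 months = 35 months
Early plea reduction: 10% of 35 months = 3 months (rounded down)
After reduction: 35 − 3 = 32 months
Less pre-trial detention credit: 32 months − 7 months = 25 months
Cap at 28 months: 25 months is within the cap, no reduction.
Minimum 10 months: 25 months meets the minimum, no increase.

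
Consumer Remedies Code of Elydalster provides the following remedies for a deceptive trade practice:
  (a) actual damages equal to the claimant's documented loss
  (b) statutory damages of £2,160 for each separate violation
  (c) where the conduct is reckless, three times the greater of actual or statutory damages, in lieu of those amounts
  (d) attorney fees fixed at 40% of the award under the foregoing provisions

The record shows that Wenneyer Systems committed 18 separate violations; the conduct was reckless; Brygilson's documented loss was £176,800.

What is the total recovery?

Total recovery: £742,560

Statutory damages: 18 × £2,160 = £38,880
Greater of actual damages (£176,800) or statutory damages (£38,880): £176,800
Trebled: 3 × £176,800 = £530,400
Attorney fees: 40% of £530,400 = £212,160
Total recovery: £530,400 + £212,160 = £742,560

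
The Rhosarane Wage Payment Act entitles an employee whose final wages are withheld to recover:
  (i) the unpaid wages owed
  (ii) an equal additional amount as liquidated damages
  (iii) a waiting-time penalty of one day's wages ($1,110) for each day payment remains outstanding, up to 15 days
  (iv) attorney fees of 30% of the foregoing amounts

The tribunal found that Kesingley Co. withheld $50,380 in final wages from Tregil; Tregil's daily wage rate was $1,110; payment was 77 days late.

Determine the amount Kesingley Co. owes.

Liquidated damages (equal amount): $50,380
Penalty days: min(77, 15) = 15
Waiting-time penalty: 15 × $1,110 = $16,650
Subtotal: $50,380 + $50,380 + $16,650 = $117,410
Attorney fees: 30% of $117,410 = $35,223
Total award: $117,410 + $35,223 = $152,633

$152,633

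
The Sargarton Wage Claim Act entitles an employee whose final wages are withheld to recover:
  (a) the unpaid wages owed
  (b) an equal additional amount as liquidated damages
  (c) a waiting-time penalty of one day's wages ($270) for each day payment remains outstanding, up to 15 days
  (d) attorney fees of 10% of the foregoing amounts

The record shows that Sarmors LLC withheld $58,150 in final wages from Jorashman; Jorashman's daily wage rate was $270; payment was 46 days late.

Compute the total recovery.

$132,385

Liquidated damages (equal amount): $58,150
Penalty days: min(46, 15) = 15
Waiting-time penalty: 15 × $270 = $4,050
Subtotal: $58,150 + $58,150 + $4,050 = $120,350
Attorney fees: 10% of $120,350 = $12,035
Total award: $120,350 + $12,035 = $132,385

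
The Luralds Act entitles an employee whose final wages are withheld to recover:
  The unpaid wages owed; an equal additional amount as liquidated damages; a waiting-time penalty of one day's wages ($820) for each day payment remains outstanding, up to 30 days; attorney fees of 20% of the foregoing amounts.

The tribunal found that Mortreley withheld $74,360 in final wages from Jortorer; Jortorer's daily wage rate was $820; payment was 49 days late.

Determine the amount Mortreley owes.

Liquidated damages (equal amount): $74,360
Penalty days: min(49, 30) = 30
Waiting-time penalty: 30 × $820 = $24,600
Subtotal: $74,360 + $74,360 + $24,600 = $173,320
Attorney fees: 20% of $173,320 = $34,664
Total award: $173,320 + $34,664 = $207,984

$207,984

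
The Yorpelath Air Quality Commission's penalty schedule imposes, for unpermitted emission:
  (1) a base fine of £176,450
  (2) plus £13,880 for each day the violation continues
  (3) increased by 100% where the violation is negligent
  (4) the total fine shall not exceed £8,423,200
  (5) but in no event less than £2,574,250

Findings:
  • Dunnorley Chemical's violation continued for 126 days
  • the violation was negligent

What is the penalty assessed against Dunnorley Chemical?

Per-day component: 126 × £13,880 = £1,748,880
Base plus per-day: £176,450 + £1,748,880 = £1,925,330
Enhancement: 100% of £1,925,330 = £1,925,330
Enhanced fine: £1,925,330 + £1,925,330 = £3,850,660
Cap at £8,423,200: £3,850,660 is within the cap, no reduction.
Minimum £2,574,250: £3,850,660 meets the minimum, no increase.

Civil penalty: £3,850,660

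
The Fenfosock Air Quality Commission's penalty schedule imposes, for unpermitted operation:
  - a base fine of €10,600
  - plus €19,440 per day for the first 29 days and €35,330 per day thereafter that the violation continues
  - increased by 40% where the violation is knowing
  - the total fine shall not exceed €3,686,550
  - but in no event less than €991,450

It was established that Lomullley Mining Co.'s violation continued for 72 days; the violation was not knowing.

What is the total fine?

First 29 days: 29 × €19,440 = €563,760
Remaining days: (72 − 29) × €35,330 = €1,519,190
Per-day component: €563,760 + €1,519,190 = €2,082,950
Base plus per-day: €10,600 + €2,082,950 = €2,093,550
The violation was not knowing: no 40% increase.
Cap at €3,686,550: €2,093,550 is within the cap, no reduction.
Minimum €991,450: €2,093,550 meets the minimum, no increase.

€2,093,550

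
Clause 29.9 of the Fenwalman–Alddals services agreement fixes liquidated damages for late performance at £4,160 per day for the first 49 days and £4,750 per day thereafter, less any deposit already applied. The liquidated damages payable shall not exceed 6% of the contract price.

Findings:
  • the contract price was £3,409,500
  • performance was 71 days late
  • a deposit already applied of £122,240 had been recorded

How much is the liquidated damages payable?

Liquidated damages: £186,100

First 49 days: 49 × £4,160 = £203,840
Remaining days: (71 − 49) × £4,750 = £104,500
Accrued per-day damages: £203,840 + £104,500 = £308,340
Less deposit already applied: £308,340 − £122,240 = £186,100
Cap: 6% of £3,409,500 = £204,570
Cap at £204,570: £186,100 is within the cap, no reduction.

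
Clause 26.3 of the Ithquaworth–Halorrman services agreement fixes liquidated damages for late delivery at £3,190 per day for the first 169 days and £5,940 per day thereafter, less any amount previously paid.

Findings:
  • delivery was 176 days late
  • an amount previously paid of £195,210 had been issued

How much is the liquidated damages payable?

£385,480

First 169 days: 169 × £3,190 = £539,110
Remaining days: (176 − 169) × £5,940 = £41,580
Accrued per-day damages: £539,110 + £41,580 = £580,690
Less amount previously paid: £580,690 − £195,210 = £385,480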